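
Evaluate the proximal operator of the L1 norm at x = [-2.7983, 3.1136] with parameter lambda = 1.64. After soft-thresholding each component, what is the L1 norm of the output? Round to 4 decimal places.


Soft-thresholding with lambda = 1.64:
prox(-2.7983) = sign(-2.7983)*max(|-2.7983| - 1.64, 0) = -1.1583
prox(3.1136) = sign(3.1136)*max(|3.1136| - 1.64, 0) = 1.4736
prox(x) = [-1.1583, 1.4736]
||prox(x)||_1 = 1.1583 + 1.4736 = 2.6319


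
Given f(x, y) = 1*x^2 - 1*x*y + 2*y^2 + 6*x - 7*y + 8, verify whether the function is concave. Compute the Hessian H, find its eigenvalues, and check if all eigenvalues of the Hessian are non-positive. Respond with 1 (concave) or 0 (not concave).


The Hessian of f(x,y) = 1*x^2 - 1*x*y + 2*y^2 + 6*x - 7*y + 8 is:
H = [[2, -1], [-1, 4]]
Trace = 2 + 4 = 6
Determinant = 2*4 - (-1)^2 = 7
Discriminant = (6)^2 - 4*7 = 8.0
Eigenvalues: lambda_1 = 1.5858, lambda_2 = 4.4142
The function is not concave.

0


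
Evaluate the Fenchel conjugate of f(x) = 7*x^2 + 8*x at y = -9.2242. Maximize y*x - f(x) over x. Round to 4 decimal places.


f*(y) = sup_x {y*x - a*x^2 - b*x} = sup_x {(y-b)*x - a*x^2}
FOC: (y - b) - 2a*x = 0 => x* = (y - b)/(2a)
x* = (-9.2242 - 8)/(2*7) = -1.2303
f*(-9.2242) = (y-b)^2/(4a) = (-9.2242 - 8)^2/(4*7)
= 296.6731/28 = 10.5955


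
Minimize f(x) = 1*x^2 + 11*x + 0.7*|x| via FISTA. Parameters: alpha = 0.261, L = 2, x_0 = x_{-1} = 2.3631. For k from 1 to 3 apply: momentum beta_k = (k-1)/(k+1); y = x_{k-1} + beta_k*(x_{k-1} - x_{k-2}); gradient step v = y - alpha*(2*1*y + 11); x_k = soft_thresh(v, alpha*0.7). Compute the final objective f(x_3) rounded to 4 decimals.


FISTA on f(x) = 1*x^2 + 11*x + 0.7*|x|
L = 2, alpha = 0.261
Iteration 1: beta = 0.0, y = 2.3631 + 0.0*(2.3631 - 2.3631) = 2.3631
  grad(y) = 15.7262, v = y - alpha*grad = -1.7414
  prox(v) = soft_thresh(-1.7414, 0.1827) = -1.5587
Iteration 2: beta = 0.3333, y = -1.5587 + 0.3333*(-1.5587 - 2.3631) = -2.866
  grad(y) = 5.268, v = y - alpha*grad = -4.241
  prox(v) = soft_thresh(-4.241, 0.1827) = -4.0583
Iteration 3: beta = 0.5, y = -4.0583 + 0.5*(-4.0583 + 1.5587) = -5.308
  grad(y) = 0.384, v = y - alpha*grad = -5.4082
  prox(v) = soft_thresh(-5.4082, 0.1827) = -5.2255
f(x_3) = 1*(-5.2255)^2 + 11*(-5.2255) + 0.7*|-5.2255| = -26.5168


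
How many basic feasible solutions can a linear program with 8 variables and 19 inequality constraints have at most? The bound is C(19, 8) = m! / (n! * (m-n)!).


Each vertex corresponds to some choice of n active constraints out of m, so the number of vertices is at most C(m, n) = m! / (n!(m-n)!).
m = 19, n = 8
Numerator: 19 * 18 * 17 * 16 * 15 * 14 * 13 * 12
Denominator: 8! = 40320
C(19, 8) = 75582


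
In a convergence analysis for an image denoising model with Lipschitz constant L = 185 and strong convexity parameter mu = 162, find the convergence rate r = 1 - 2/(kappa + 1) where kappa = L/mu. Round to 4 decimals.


Step 1: Compute the condition number.
kappa = L/mu = 185/162 = 1.142
Step 2: Compute the convergence rate.
r = 1 - 2/(kappa + 1) = 1 - 2*mu/(L + mu) = (L - mu)/(L + mu) = 23/347 = 0.0663


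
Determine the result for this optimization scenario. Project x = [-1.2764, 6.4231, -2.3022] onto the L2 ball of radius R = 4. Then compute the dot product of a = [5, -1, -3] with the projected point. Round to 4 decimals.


Step 1: Compute ||x|| (intermediates to 6 decimals).
||x|| = sqrt((-1.2764)^2 + 6.4231^2 + (-2.3022)^2) = 6.94158
Step 2: Project.
Since ||x|| > R, scale = R/||x|| = 4/6.94158 = 0.576238, proj(x) = scale * x
proj(x) = [-0.73551, 3.701234, -1.326615]
Step 3: Dot product.
a^T * proj(x) = 5*(-0.73551) - 1*3.701234 - 3*(-1.326615) = -3.3989


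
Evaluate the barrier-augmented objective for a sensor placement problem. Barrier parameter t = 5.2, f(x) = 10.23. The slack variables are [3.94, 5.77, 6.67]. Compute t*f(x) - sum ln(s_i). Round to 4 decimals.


Step 1: Compute log-barrier.
ln values: [1.3712, 1.7527, 1.8976]
phi = -(1.3712 + 1.7527 + 1.8976) = -5.0215
Step 2: Compute augmented objective.
t*f(x) = 5.2*10.23 = 53.196
Total = 53.196 - 5.0215 = 48.1745


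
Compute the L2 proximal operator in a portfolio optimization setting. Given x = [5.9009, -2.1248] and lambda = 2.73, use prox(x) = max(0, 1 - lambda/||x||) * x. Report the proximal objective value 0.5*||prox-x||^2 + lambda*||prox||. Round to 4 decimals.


Step 1: Compute ||x||.
||x|| = 6.2718
Step 2: Compute scaling factor.
scale = max(0, 1 - 2.73/6.2718) = 0.5647
Step 3: prox(x) = [3.3323, -1.1999]
||prox(x)|| = 3.5418
Step 4: Proximal objective.
0.5*||prox-x||^2 = 3.7265
lambda*||prox|| = 9.6691
Total = 13.3955


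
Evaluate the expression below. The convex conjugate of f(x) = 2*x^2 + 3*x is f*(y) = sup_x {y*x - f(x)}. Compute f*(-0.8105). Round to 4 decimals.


f*(y) = sup_x {y*x - a*x^2 - b*x} = sup_x {(y-b)*x - a*x^2}
FOC: (y - b) - 2a*x = 0 => x* = (y - b)/(2a)
x* = (-0.8105 - 3)/(2*2) = -0.9526
f*(-0.8105) = (y-b)^2/(4a) = (-0.8105 - 3)^2/(4*2)
= 14.5199/8 = 1.815


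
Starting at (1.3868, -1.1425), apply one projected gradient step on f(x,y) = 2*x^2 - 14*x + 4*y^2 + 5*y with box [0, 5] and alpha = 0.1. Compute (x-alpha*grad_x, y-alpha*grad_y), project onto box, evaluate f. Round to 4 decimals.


Step 1: Compute gradient at (1.3868, -1.1425).
grad_x = 2*2*1.3868 - 14 = -8.4528
grad_y = 2*4*-1.1425 + 5 = -4.14
Step 2: Gradient step.
x_raw = 1.3868 - 0.1*-8.4528 = 2.2321
y_raw = -1.1425 - 0.1*-4.14 = -0.7285
Step 3: Project onto [0, 5].
x_proj = clip(2.2321) = 2.2321
y_proj = clip(-0.7285) = 0.0
Step 4: Evaluate f.
f(2.2321, 0.0) = -21.2848


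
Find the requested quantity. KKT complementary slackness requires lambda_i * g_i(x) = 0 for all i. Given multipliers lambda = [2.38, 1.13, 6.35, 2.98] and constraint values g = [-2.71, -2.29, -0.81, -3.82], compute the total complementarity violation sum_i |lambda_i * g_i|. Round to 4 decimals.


KKT complementary slackness check:
lambda_1 * g_1 = 2.38 * -2.71 = -6.4498
lambda_2 * g_2 = 1.13 * -2.29 = -2.5877
lambda_3 * g_3 = 6.35 * -0.81 = -5.1435
lambda_4 * g_4 = 2.98 * -3.82 = -11.3836
Total violation = 6.4498 + 2.5877 + 5.1435 + 11.3836 = 25.5646


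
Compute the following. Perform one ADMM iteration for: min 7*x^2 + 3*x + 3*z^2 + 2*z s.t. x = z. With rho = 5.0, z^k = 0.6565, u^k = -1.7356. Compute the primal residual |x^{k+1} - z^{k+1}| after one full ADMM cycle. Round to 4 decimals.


ADMM iteration with rho = 5.0, z^k = 0.6565, u^k = -1.7356
Step 1: x-update.
Minimize 7*x^2 + 3*x + (5.0/2)*(x - 0.6565 - 1.7356)^2
FOC: (2*7 + 5.0)*x = -3 + 5.0*(0.6565 + 1.7356)
x^{k+1} = 0.4716
Step 2: z-update.
Minimize 3*z^2 + 2*z + (5.0/2)*(0.4716 - z - 1.7356)^2
FOC: (2*3 + 5.0)*z = -2 + 5.0*(0.4716 - 1.7356)
z^{k+1} = -0.7564
Step 3: u-update.
u^{k+1} = -1.7356 + 0.4716 + 0.7564 = -0.5076
Step 4: Primal residual = |0.4716 + 0.7564| = 1.228


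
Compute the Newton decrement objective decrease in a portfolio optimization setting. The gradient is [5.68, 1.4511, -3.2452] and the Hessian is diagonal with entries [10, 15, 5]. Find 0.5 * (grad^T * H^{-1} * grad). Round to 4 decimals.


Step 1: H is diagonal, so H^(-1) * g = [0.568, 0.0967, -0.649].
Step 2: g^T H^(-1) g = sum_i g_i^2 / H_ii
  = (5.68)^2/10 + (1.4511)^2/15 + (-3.2452)^2/5
  = 3.2262 + 0.1404 + 2.1063 = 5.4729
Step 3: Objective decrease = 0.5 * g^T H^(-1) g = 2.7364


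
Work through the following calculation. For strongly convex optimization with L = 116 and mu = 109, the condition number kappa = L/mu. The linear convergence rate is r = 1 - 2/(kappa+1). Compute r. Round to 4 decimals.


Step 1: Compute the condition number.
kappa = L/mu = 116/109 = 1.0642
Step 2: Compute the convergence rate.
r = 1 - 2/(kappa + 1) = 1 - 2*mu/(L + mu) = (L - mu)/(L + mu) = 7/225 = 0.0311


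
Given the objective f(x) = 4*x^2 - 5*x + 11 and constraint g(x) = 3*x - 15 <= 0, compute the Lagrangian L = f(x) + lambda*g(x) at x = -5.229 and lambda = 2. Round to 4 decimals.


Step 1: Evaluate f(x).
f(-5.229) = 4*(-5.229)^2 - 5*(-5.229) + 11 = 146.5148
Step 2: Evaluate g(x).
g(-5.229) = 3*-5.229 - 15 = -30.687
Step 3: Compute Lagrangian.
L = 146.5148 + 2*-30.687 = 85.1408


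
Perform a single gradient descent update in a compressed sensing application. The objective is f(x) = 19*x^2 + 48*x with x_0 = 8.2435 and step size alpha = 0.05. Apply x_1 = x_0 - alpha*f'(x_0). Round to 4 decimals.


We compute the gradient at x_0 and apply the update.
f'(x) = 38*x + 48
f'(8.2435) = 38*8.2435 + 48 = 361.253
x_1 = 8.2435 - 0.05*361.253 = -9.8192


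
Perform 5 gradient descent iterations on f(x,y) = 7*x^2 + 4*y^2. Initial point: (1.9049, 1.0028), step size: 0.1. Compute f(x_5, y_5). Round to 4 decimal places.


Gradient descent on f(x,y) = 7*x^2 + 4*y^2.
Starting point: (1.9049, 1.0028), alpha = 0.1
Step 1: grad_x = 2*7*1.9049 = 26.6686, grad_y = 2*4*1.0028 = 8.0224
  x_1 = 1.9049 - 0.1*26.6686 = -0.762
  y_1 = 1.0028 - 0.1*8.0224 = 0.2006
Step 2: grad_x = 2*7*-0.762 = -10.6674, grad_y = 2*4*0.2006 = 1.6045
  x_2 = -0.762 - 0.1*-10.6674 = 0.3048
  y_2 = 0.2006 - 0.1*1.6045 = 0.0401
Step 3: grad_x = 2*7*0.3048 = 4.267, grad_y = 2*4*0.0401 = 0.3209
  x_3 = 0.3048 - 0.1*4.267 = -0.1219
  y_3 = 0.0401 - 0.1*0.3209 = 0.008
Step 4: grad_x = 2*7*-0.1219 = -1.7068, grad_y = 2*4*0.008 = 0.0642
  x_4 = -0.1219 - 0.1*-1.7068 = 0.0488
  y_4 = 0.008 - 0.1*0.0642 = 0.0016
Step 5: grad_x = 2*7*0.0488 = 0.6827, grad_y = 2*4*0.0016 = 0.0128
  x_5 = 0.0488 - 0.1*0.6827 = -0.0195
  y_5 = 0.0016 - 0.1*0.0128 = 0.0003
f(-0.0195, 0.0003) = 7*(-0.0195)^2 + 4*0.0003^2 = 0.0027


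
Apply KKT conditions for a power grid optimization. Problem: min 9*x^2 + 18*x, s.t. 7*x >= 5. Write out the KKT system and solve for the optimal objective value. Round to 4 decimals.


Step 1: Try lambda = 0 (constraint inactive).
x_unc = -18/(2*9) = -1.0
Check: 7*-1.0 = -7.0 < 5 -- violated!
Step 2: Constraint must be active: 7*x = 5
x* = 5/7 = 0.7143 (rounded; the exact value 5/7 is used below)
lambda = (2*9*(5/7) + 18)/7 = 4.4082
Step 3: Compute optimal value.
f(x*) = 9*(5/7)^2 + 18*(5/7) = 17.449


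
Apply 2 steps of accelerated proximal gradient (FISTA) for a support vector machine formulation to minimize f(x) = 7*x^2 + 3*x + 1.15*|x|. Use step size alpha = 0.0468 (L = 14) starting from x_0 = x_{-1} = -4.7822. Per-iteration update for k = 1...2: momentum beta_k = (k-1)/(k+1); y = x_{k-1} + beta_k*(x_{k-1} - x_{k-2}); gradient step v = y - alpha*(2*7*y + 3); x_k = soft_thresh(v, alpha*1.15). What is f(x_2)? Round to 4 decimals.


FISTA on f(x) = 7*x^2 + 3*x + 1.15*|x|
L = 14, alpha = 0.0468
Iteration 1: beta = 0.0, y = -4.7822 + 0.0*(-4.7822 + 4.7822) = -4.7822
  grad(y) = -63.9508, v = y - alpha*grad = -1.7893
  prox(v) = soft_thresh(-1.7893, 0.0538) = -1.7355
Iteration 2: beta = 0.3333, y = -1.7355 + 0.3333*(-1.7355 + 4.7822) = -0.7199
  grad(y) = -7.0787, v = y - alpha*grad = -0.3886
  prox(v) = soft_thresh(-0.3886, 0.0538) = -0.3348
f(x_2) = 7*(-0.3348)^2 + 3*(-0.3348) + 1.15*|-0.3348| = 0.1653


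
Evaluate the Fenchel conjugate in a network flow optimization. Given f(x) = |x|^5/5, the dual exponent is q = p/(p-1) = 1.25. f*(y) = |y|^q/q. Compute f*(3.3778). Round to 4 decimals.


The conjugate exponent q satisfies 1/p + 1/q = 1.
p = 5, so q = 5/(5 - 1) = 1.25
|y|^q = 3.3778^1.25 = 4.5792
f*(3.3778) = 4.5792 / 1.25 = 3.6634


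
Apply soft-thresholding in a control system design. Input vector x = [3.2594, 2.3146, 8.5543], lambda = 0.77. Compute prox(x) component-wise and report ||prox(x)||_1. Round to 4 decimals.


Soft-thresholding with lambda = 0.77:
prox(3.2594) = sign(3.2594)*max(|3.2594| - 0.77, 0) = 2.4894
prox(2.3146) = sign(2.3146)*max(|2.3146| - 0.77, 0) = 1.5446
prox(8.5543) = sign(8.5543)*max(|8.5543| - 0.77, 0) = 7.7843
prox(x) = [2.4894, 1.5446, 7.7843]
||prox(x)||_1 = 2.4894 + 1.5446 + 7.7843 = 11.8183


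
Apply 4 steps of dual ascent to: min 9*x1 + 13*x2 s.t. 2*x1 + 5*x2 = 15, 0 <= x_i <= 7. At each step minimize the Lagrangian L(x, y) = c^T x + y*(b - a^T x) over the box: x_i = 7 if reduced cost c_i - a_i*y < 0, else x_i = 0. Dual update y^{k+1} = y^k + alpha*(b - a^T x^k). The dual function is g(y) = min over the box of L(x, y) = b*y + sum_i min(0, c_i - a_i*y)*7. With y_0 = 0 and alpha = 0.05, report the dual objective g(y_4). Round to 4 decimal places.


Dual ascent for LP: min 9*x1 + 13*x2, 2*x1 + 5*x2 = 15, 0 <= x_i <= 7
Step 1: y^k = 0.0, reduced costs: (9.0, 13.0)
  x^k = (0.0, 0.0), subgradient = b - a^T x = 15.0
  y^{k+1} = 0.0 + 0.05*15.0 = 0.75
Step 2: y^k = 0.75, reduced costs: (7.5, 9.25)
  x^k = (0.0, 0.0), subgradient = b - a^T x = 15.0
  y^{k+1} = 0.75 + 0.05*15.0 = 1.5
Step 3: y^k = 1.5, reduced costs: (6.0, 5.5)
  x^k = (0.0, 0.0), subgradient = b - a^T x = 15.0
  y^{k+1} = 1.5 + 0.05*15.0 = 2.25
Step 4: y^k = 2.25, reduced costs: (4.5, 1.75)
  x^k = (0.0, 0.0), subgradient = b - a^T x = 15.0
  y^{k+1} = 2.25 + 0.05*15.0 = 3.0
Dual objective at y_4 = 3.0: reduced costs (3.0, -2.0), box minimizer x = (0.0, 7.0)
g(y_4) = b*y + (c1 - a1*y)*x1 + (c2 - a2*y)*x2 = 15*3.0 + 3.0*0.0 + (-2.0)*7.0 = 45.0 + 0.0 - 14.0 = 31.0


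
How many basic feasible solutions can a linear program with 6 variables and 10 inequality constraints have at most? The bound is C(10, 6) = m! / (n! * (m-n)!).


Each vertex corresponds to some choice of n active constraints out of m, so the number of vertices is at most C(m, n) = m! / (n!(m-n)!).
m = 10, n = 6
Numerator: 10 * 9 * 8 * 7 * 6 * 5
Denominator: 6! = 720
C(10, 6) = 210


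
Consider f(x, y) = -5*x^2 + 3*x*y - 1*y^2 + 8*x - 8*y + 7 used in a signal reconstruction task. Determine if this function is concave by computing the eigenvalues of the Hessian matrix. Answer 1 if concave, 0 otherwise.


The Hessian of f(x,y) = -5*x^2 + 3*x*y - 1*y^2 + 8*x - 8*y + 7 is:
H = [[-10, 3], [3, -2]]
Trace = -10 - 2 = -12
Determinant = -10*-2 - (3)^2 = 11
Discriminant = (-12)^2 - 4*11 = 100.0
Eigenvalues: lambda_1 = -11.0, lambda_2 = -1.0
The function is concave.

1


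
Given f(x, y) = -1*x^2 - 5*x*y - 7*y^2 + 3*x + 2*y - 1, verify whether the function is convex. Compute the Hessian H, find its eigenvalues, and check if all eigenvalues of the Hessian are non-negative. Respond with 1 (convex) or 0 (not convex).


The Hessian of f(x,y) = -1*x^2 - 5*x*y - 7*y^2 + 3*x + 2*y - 1 is:
H = [[-2, -5], [-5, -14]]
Trace = -2 - 14 = -16
Determinant = -2*-14 - (-5)^2 = 3
Discriminant = (-16)^2 - 4*3 = 244.0
Eigenvalues: lambda_1 = -15.8102, lambda_2 = -0.1898
The function is not convex.

0


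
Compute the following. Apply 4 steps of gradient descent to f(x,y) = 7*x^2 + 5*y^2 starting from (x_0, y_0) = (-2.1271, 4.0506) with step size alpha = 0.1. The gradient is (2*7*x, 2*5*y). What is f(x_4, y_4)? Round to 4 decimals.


Gradient descent on f(x,y) = 7*x^2 + 5*y^2.
Starting point: (-2.1271, 4.0506), alpha = 0.1
Step 1: grad_x = 2*7*-2.1271 = -29.7794, grad_y = 2*5*4.0506 = 40.506
  x_1 = -2.1271 - 0.1*-29.7794 = 0.8508
  y_1 = 4.0506 - 0.1*40.506 = 0.0
Step 2: grad_x = 2*7*0.8508 = 11.9118, grad_y = 2*5*0.0 = 0.0
  x_2 = 0.8508 - 0.1*11.9118 = -0.3403
  y_2 = 0.0 - 0.1*0.0 = 0.0
Step 3: grad_x = 2*7*-0.3403 = -4.7647, grad_y = 2*5*0.0 = 0.0
  x_3 = -0.3403 - 0.1*-4.7647 = 0.1361
  y_3 = 0.0 - 0.1*0.0 = 0.0
Step 4: grad_x = 2*7*0.1361 = 1.9059, grad_y = 2*5*0.0 = 0.0
  x_4 = 0.1361 - 0.1*1.9059 = -0.0545
  y_4 = 0.0 - 0.1*0.0 = 0.0
f(-0.0545, 0.0) = 7*(-0.0545)^2 + 5*0.0^2 = 0.0208


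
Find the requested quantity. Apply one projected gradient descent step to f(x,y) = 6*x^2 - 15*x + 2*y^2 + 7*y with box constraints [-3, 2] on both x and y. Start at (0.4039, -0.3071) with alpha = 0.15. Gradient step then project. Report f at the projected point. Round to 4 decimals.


Step 1: Compute gradient at (0.4039, -0.3071).
grad_x = 2*6*0.4039 - 15 = -10.1532
grad_y = 2*2*-0.3071 + 7 = 5.7716
Step 2: Gradient step.
x_raw = 0.4039 - 0.15*-10.1532 = 1.9269
y_raw = -0.3071 - 0.15*5.7716 = -1.1728
Step 3: Project onto [-3, 2].
x_proj = clip(1.9269) = 1.9269
y_proj = clip(-1.1728) = -1.1728
Step 4: Evaluate f.
f(1.9269, -1.1728) = -12.0848


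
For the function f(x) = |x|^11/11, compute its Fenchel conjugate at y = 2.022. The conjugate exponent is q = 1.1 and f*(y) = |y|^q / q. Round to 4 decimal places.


The conjugate exponent q satisfies 1/p + 1/q = 1.
p = 11, so q = 11/(11 - 1) = 1.1
|y|^q = 2.022^1.1 = 2.1695
f*(2.022) = 2.1695 / 1.1 = 1.9723


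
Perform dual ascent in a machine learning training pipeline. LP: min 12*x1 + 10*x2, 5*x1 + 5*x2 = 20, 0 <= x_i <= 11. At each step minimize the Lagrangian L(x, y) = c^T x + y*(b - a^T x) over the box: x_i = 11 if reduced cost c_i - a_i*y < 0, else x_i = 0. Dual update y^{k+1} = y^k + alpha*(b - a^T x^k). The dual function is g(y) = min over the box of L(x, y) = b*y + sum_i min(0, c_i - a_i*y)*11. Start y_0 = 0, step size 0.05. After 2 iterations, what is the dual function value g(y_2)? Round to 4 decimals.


Dual ascent for LP: min 12*x1 + 10*x2, 5*x1 + 5*x2 = 20, 0 <= x_i <= 11
Step 1: y^k = 0.0, reduced costs: (12.0, 10.0)
  x^k = (0.0, 0.0), subgradient = b - a^T x = 20.0
  y^{k+1} = 0.0 + 0.05*20.0 = 1.0
Step 2: y^k = 1.0, reduced costs: (7.0, 5.0)
  x^k = (0.0, 0.0), subgradient = b - a^T x = 20.0
  y^{k+1} = 1.0 + 0.05*20.0 = 2.0
Dual objective at y_2 = 2.0: reduced costs (2.0, 0.0), box minimizer x = (0.0, 0.0)
g(y_2) = b*y + (c1 - a1*y)*x1 + (c2 - a2*y)*x2 = 20*2.0 + 2.0*0.0 + 0.0*0.0 = 40.0 + 0.0 + 0.0 = 40.0


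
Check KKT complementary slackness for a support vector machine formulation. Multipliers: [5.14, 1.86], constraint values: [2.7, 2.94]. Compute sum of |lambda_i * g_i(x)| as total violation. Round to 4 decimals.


KKT complementary slackness check:
lambda_1 * g_1 = 5.14 * 2.7 = 13.878
lambda_2 * g_2 = 1.86 * 2.94 = 5.4684
Total violation = 13.878 + 5.4684 = 19.3464


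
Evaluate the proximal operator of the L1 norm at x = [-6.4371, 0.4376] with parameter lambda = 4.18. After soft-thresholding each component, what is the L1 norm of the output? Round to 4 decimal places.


Soft-thresholding with lambda = 4.18:
prox(-6.4371) = sign(-6.4371)*max(|-6.4371| - 4.18, 0) = -2.2571
prox(0.4376) = sign(0.4376)*max(|0.4376| - 4.18, 0) = 0.0
prox(x) = [-2.2571, 0.0]
||prox(x)||_1 = 2.2571 + 0.0 = 2.2571


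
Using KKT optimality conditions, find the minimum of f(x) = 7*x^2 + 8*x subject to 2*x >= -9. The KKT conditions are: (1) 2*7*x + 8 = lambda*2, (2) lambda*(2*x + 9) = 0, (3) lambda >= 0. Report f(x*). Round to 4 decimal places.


Step 1: Try lambda = 0 (constraint inactive).
Stationarity: 2*7*x + 8 = 0
x* = -8/(2*7) = -4/7 = -0.5714 (rounded; the exact value -4/7 is used below)
Check constraint: 2*-0.5714 = -1.1428 >= -9 -- satisfied.
Step 2: Compute optimal value.
f(x*) = 7*(-4/7)^2 + 8*(-4/7) = -2.2857


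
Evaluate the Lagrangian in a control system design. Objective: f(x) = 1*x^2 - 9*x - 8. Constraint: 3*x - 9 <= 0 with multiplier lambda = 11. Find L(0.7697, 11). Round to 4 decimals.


Step 1: Evaluate f(x).
f(0.7697) = 1*0.7697^2 - 9*0.7697 - 8 = -14.3349
Step 2: Evaluate g(x).
g(0.7697) = 3*0.7697 - 9 = -6.6909
Step 3: Compute Lagrangian.
L = -14.3349 + 11*-6.6909 = -87.9348


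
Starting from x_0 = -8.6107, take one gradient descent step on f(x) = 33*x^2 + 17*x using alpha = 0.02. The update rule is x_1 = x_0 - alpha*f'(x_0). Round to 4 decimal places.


We compute the gradient at x_0 and apply the update.
f'(x) = 66*x + 17
f'(-8.6107) = 66*-8.6107 + 17 = -551.3062
x_1 = -8.6107 - 0.02*-551.3062 = 2.4154


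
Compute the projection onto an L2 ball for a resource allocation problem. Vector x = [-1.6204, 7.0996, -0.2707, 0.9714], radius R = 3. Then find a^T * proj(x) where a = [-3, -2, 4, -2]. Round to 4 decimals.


Step 1: Compute ||x|| (intermediates to 6 decimals).
||x|| = sqrt((-1.6204)^2 + 7.0996^2 + (-0.2707)^2 + 0.9714^2) = 7.351661
Step 2: Project.
Since ||x|| > R, scale = R/||x|| = 3/7.351661 = 0.408071, proj(x) = scale * x
proj(x) = [-0.661238, 2.897141, -0.110465, 0.3964]
Step 3: Dot product.
a^T * proj(x) = -3*(-0.661238) - 2*2.897141 + 4*(-0.110465) - 2*0.3964 = -5.0452


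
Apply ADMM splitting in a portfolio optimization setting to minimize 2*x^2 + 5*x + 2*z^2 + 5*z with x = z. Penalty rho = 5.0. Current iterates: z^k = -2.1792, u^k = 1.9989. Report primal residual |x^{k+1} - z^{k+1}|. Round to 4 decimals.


ADMM iteration with rho = 5.0, z^k = -2.1792, u^k = 1.9989
Step 1: x-update.
Minimize 2*x^2 + 5*x + (5.0/2)*(x + 2.1792 + 1.9989)^2
FOC: (2*2 + 5.0)*x = -5 + 5.0*(-2.1792 - 1.9989)
x^{k+1} = -2.8767
Step 2: z-update.
Minimize 2*z^2 + 5*z + (5.0/2)*(-2.8767 - z + 1.9989)^2
FOC: (2*2 + 5.0)*z = -5 + 5.0*(-2.8767 + 1.9989)
z^{k+1} = -1.0432
Step 3: u-update.
u^{k+1} = 1.9989 - 2.8767 + 1.0432 = 0.1654
Step 4: Primal residual = |-2.8767 + 1.0432| = 1.8335


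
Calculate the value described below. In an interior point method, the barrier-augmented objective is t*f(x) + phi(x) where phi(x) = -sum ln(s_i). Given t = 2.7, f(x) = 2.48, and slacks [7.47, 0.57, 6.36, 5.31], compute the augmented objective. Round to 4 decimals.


Step 1: Compute log-barrier.
ln values: [2.0109, -0.5621, 1.85, 1.6696]
phi = -(2.0109 - 0.5621 + 1.85 + 1.6696) = -4.9684
Step 2: Compute augmented objective.
t*f(x) = 2.7*2.48 = 6.696
Total = 6.696 - 4.9684 = 1.7276


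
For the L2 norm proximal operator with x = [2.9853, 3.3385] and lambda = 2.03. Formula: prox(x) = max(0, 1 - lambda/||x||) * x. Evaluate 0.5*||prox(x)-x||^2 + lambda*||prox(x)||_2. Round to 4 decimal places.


Step 1: Compute ||x||.
||x|| = 4.4786
Step 2: Compute scaling factor.
scale = max(0, 1 - 2.03/4.4786) = 0.5467
Step 3: prox(x) = [1.6322, 1.8253]
||prox(x)|| = 2.4486
Step 4: Proximal objective.
0.5*||prox-x||^2 = 2.0605
lambda*||prox|| = 4.9707
Total = 7.031


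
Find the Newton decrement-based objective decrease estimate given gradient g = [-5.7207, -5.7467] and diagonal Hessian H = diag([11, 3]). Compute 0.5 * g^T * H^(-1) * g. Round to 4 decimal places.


Step 1: H is diagonal, so H^(-1) * g = [-0.5201, -1.9156].
Step 2: g^T H^(-1) g = sum_i g_i^2 / H_ii
  = (-5.7207)^2/11 + (-5.7467)^2/3
  = 2.9751 + 11.0082 = 13.9833
Step 3: Objective decrease = 0.5 * g^T H^(-1) g = 6.9917


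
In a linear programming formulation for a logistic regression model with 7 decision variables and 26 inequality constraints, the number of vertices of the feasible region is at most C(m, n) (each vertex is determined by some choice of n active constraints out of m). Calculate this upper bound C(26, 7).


Each vertex corresponds to some choice of n active constraints out of m, so the number of vertices is at most C(m, n) = m! / (n!(m-n)!).
m = 26, n = 7
Numerator: 26 * 25 * 24 * 23 * 22 * 21 * 20
Denominator: 7! = 5040
C(26, 7) = 657800


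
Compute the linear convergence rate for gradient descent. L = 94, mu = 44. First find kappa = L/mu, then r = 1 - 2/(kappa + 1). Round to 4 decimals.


Step 1: Compute the condition number.
kappa = L/mu = 94/44 = 2.1364
Step 2: Compute the convergence rate.
r = 1 - 2/(kappa + 1) = 1 - 2*mu/(L + mu) = (L - mu)/(L + mu) = 50/138 = 0.3623


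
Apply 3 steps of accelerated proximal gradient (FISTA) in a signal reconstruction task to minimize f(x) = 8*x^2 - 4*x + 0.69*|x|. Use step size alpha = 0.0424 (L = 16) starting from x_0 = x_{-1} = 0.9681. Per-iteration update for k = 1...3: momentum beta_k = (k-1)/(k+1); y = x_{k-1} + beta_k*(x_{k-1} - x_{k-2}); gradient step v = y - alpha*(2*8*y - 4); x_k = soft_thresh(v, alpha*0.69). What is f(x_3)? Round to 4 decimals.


FISTA on f(x) = 8*x^2 - 4*x + 0.69*|x|
L = 16, alpha = 0.0424
Iteration 1: beta = 0.0, y = 0.9681 + 0.0*(0.9681 - 0.9681) = 0.9681
  grad(y) = 11.4896, v = y - alpha*grad = 0.4809
  prox(v) = soft_thresh(0.4809, 0.0293) = 0.4517
Iteration 2: beta = 0.3333, y = 0.4517 + 0.3333*(0.4517 - 0.9681) = 0.2795
  grad(y) = 0.4727, v = y - alpha*grad = 0.2595
  prox(v) = soft_thresh(0.2595, 0.0293) = 0.2302
Iteration 3: beta = 0.5, y = 0.2302 + 0.5*(0.2302 - 0.4517) = 0.1195
  grad(y) = -2.0876, v = y - alpha*grad = 0.208
  prox(v) = soft_thresh(0.208, 0.0293) = 0.1788
f(x_3) = 8*0.1788^2 - 4*0.1788 + 0.69*|0.1788| = -0.3361


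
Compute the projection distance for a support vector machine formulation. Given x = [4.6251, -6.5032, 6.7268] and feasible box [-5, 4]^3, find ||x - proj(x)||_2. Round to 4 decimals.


Project each component onto [-5, 4].
clip(4.6251) = 4.0, clip(-6.5032) = -5.0, clip(6.7268) = 4.0
Projection = [4.0, -5.0, 4.0]
Squared diffs: [0.3908, 2.2596, 7.4354]
Distance = sqrt(10.0858) = 3.1758


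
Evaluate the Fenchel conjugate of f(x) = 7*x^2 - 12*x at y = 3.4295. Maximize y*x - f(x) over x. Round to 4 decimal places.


f*(y) = sup_x {y*x - a*x^2 - b*x} = sup_x {(y-b)*x - a*x^2}
FOC: (y - b) - 2a*x = 0 => x* = (y - b)/(2a)
x* = (3.4295 + 12)/(2*7) = 1.1021
f*(3.4295) = (y-b)^2/(4a) = (3.4295 + 12)^2/(4*7)
= 238.0695/28 = 8.5025


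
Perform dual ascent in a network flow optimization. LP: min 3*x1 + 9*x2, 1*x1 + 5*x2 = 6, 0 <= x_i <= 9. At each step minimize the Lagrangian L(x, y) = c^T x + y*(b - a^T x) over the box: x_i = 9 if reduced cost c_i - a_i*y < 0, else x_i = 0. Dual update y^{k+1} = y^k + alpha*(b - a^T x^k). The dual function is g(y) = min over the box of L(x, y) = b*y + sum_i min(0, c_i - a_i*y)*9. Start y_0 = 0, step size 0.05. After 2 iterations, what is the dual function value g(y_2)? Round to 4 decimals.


Dual ascent for LP: min 3*x1 + 9*x2, 1*x1 + 5*x2 = 6, 0 <= x_i <= 9
Step 1: y^k = 0.0, reduced costs: (3.0, 9.0)
  x^k = (0.0, 0.0), subgradient = b - a^T x = 6.0
  y^{k+1} = 0.0 + 0.05*6.0 = 0.3
Step 2: y^k = 0.3, reduced costs: (2.7, 7.5)
  x^k = (0.0, 0.0), subgradient = b - a^T x = 6.0
  y^{k+1} = 0.3 + 0.05*6.0 = 0.6
Dual objective at y_2 = 0.6: reduced costs (2.4, 6.0), box minimizer x = (0.0, 0.0)
g(y_2) = b*y + (c1 - a1*y)*x1 + (c2 - a2*y)*x2 = 6*0.6 + 2.4*0.0 + 6.0*0.0 = 3.6 + 0.0 + 0.0 = 3.6


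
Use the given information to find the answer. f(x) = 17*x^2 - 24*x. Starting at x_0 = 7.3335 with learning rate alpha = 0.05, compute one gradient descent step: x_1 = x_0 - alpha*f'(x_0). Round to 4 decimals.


We compute the gradient at x_0 and apply the update.
f'(x) = 34*x - 24
f'(7.3335) = 34*7.3335 - 24 = 225.339
x_1 = 7.3335 - 0.05*225.339 = -3.9335


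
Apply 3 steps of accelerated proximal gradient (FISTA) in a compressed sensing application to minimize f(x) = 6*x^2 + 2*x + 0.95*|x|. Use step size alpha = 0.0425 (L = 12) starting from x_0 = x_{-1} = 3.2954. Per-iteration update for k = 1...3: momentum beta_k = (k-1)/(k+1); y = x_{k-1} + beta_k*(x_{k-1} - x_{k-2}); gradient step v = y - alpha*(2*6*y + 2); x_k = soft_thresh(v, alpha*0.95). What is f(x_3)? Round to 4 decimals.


FISTA on f(x) = 6*x^2 + 2*x + 0.95*|x|
L = 12, alpha = 0.0425
Iteration 1: beta = 0.0, y = 3.2954 + 0.0*(3.2954 - 3.2954) = 3.2954
  grad(y) = 41.5448, v = y - alpha*grad = 1.5297
  prox(v) = soft_thresh(1.5297, 0.0404) = 1.4894
Iteration 2: beta = 0.3333, y = 1.4894 + 0.3333*(1.4894 - 3.2954) = 0.8874
  grad(y) = 12.6483, v = y - alpha*grad = 0.3498
  prox(v) = soft_thresh(0.3498, 0.0404) = 0.3094
Iteration 3: beta = 0.5, y = 0.3094 + 0.5*(0.3094 - 1.4894) = -0.2805
  grad(y) = -1.3664, v = y - alpha*grad = -0.2225
  prox(v) = soft_thresh(-0.2225, 0.0404) = -0.1821
f(x_3) = 6*(-0.1821)^2 + 2*(-0.1821) + 0.95*|-0.1821| = 0.0077


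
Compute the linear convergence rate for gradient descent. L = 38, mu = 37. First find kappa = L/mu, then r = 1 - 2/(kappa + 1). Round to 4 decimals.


Step 1: Compute the condition number.
kappa = L/mu = 38/37 = 1.027
Step 2: Compute the convergence rate.
r = 1 - 2/(kappa + 1) = 1 - 2*mu/(L + mu) = (L - mu)/(L + mu) = 1/75 = 0.0133


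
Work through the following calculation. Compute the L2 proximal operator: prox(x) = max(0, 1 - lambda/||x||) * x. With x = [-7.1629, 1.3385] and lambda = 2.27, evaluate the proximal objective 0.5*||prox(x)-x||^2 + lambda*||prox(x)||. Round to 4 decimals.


Step 1: Compute ||x||.
||x|| = 7.2869
Step 2: Compute scaling factor.
scale = max(0, 1 - 2.27/7.2869) = 0.6885
Step 3: prox(x) = [-4.9315, 0.9215]
||prox(x)|| = 5.0169
Step 4: Proximal objective.
0.5*||prox-x||^2 = 2.5765
lambda*||prox|| = 11.3884
Total = 13.9648


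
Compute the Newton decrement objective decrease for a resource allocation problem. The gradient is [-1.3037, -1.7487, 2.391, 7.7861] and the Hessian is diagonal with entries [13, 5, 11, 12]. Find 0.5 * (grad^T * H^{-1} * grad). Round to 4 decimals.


Step 1: H is diagonal, so H^(-1) * g = [-0.1003, -0.3497, 0.2174, 0.6488].
Step 2: g^T H^(-1) g = sum_i g_i^2 / H_ii
  = (-1.3037)^2/13 + (-1.7487)^2/5 + (2.391)^2/11 + (7.7861)^2/12
  = 0.1307 + 0.6116 + 0.5197 + 5.0519 = 6.314
Step 3: Objective decrease = 0.5 * g^T H^(-1) g = 3.157


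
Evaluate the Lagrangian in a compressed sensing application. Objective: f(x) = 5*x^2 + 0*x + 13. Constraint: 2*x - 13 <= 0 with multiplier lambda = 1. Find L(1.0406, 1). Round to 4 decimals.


Step 1: Evaluate f(x).
f(1.0406) = 5*1.0406^2 + 0*1.0406 + 13 = 18.4142
Step 2: Evaluate g(x).
g(1.0406) = 2*1.0406 - 13 = -10.9188
Step 3: Compute Lagrangian.
L = 18.4142 + 1*-10.9188 = 7.4954


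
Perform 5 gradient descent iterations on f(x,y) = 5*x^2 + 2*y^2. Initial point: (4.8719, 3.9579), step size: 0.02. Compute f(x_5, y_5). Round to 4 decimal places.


Gradient descent on f(x,y) = 5*x^2 + 2*y^2.
Starting point: (4.8719, 3.9579), alpha = 0.02
Step 1: grad_x = 2*5*4.8719 = 48.719, grad_y = 2*2*3.9579 = 15.8316
  x_1 = 4.8719 - 0.02*48.719 = 3.8975
  y_1 = 3.9579 - 0.02*15.8316 = 3.6413
Step 2: grad_x = 2*5*3.8975 = 38.9752, grad_y = 2*2*3.6413 = 14.5651
  x_2 = 3.8975 - 0.02*38.9752 = 3.118
  y_2 = 3.6413 - 0.02*14.5651 = 3.35
Step 3: grad_x = 2*5*3.118 = 31.1802, grad_y = 2*2*3.35 = 13.3999
  x_3 = 3.118 - 0.02*31.1802 = 2.4944
  y_3 = 3.35 - 0.02*13.3999 = 3.082
Step 4: grad_x = 2*5*2.4944 = 24.9441, grad_y = 2*2*3.082 = 12.3279
  x_4 = 2.4944 - 0.02*24.9441 = 1.9955
  y_4 = 3.082 - 0.02*12.3279 = 2.8354
Step 5: grad_x = 2*5*1.9955 = 19.9553, grad_y = 2*2*2.8354 = 11.3416
  x_5 = 1.9955 - 0.02*19.9553 = 1.5964
  y_5 = 2.8354 - 0.02*11.3416 = 2.6086
f(1.5964, 2.6086) = 5*1.5964^2 + 2*2.6086^2 = 26.3522


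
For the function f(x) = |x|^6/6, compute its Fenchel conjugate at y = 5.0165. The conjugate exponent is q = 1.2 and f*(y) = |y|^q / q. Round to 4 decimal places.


The conjugate exponent q satisfies 1/p + 1/q = 1.
p = 6, so q = 6/(6 - 1) = 1.2
|y|^q = 5.0165^1.2 = 6.926
f*(5.0165) = 6.926 / 1.2 = 5.7716


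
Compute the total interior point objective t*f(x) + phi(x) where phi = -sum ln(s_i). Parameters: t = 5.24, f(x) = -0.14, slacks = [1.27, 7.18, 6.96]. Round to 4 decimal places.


Step 1: Compute log-barrier.
ln values: [0.239, 1.9713, 1.9402]
phi = -(0.239 + 1.9713 + 1.9402) = -4.1505
Step 2: Compute augmented objective.
t*f(x) = 5.24*-0.14 = -0.7336
Total = -0.7336 - 4.1505 = -4.8841


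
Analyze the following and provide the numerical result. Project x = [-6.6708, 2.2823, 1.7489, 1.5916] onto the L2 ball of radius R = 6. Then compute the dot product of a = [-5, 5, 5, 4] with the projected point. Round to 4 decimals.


Step 1: Compute ||x|| (intermediates to 6 decimals).
||x|| = sqrt((-6.6708)^2 + 2.2823^2 + 1.7489^2 + 1.5916^2) = 7.436418
Step 2: Project.
Since ||x|| > R, scale = R/||x|| = 6/7.436418 = 0.80684, proj(x) = scale * x
proj(x) = [-5.382268, 1.841451, 1.411082, 1.284167]
Step 3: Dot product.
a^T * proj(x) = -5*(-5.382268) + 5*1.841451 + 5*1.411082 + 4*1.284167 = 48.3107


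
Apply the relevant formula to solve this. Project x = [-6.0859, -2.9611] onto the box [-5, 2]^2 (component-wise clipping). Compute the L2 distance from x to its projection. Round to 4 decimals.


Project each component onto [-5, 2].
clip(-6.0859) = -5.0, clip(-2.9611) = -2.9611
Projection = [-5.0, -2.9611]
Squared diffs: [1.1792, 0.0]
Distance = sqrt(1.1792) = 1.0859


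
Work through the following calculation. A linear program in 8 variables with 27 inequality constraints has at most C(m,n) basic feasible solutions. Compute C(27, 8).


Each vertex corresponds to some choice of n active constraints out of m, so the number of vertices is at most C(m, n) = m! / (n!(m-n)!).
m = 27, n = 8
Numerator: 27 * 26 * 25 * 24 * 23 * 22 * 21 * 20
Denominator: 8! = 40320
C(27, 8) = 2220075


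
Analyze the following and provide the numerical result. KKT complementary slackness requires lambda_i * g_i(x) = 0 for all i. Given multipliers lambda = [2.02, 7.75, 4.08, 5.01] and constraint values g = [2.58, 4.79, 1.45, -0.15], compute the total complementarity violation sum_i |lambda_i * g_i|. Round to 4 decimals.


KKT complementary slackness check:
lambda_1 * g_1 = 2.02 * 2.58 = 5.2116
lambda_2 * g_2 = 7.75 * 4.79 = 37.1225
lambda_3 * g_3 = 4.08 * 1.45 = 5.916
lambda_4 * g_4 = 5.01 * -0.15 = -0.7515
Total violation = 5.2116 + 37.1225 + 5.916 + 0.7515 = 49.0016


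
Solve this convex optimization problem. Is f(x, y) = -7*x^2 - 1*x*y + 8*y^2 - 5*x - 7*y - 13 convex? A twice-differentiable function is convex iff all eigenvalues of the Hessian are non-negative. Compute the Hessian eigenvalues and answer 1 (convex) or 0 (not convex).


The Hessian of f(x,y) = -7*x^2 - 1*x*y + 8*y^2 - 5*x - 7*y - 13 is:
H = [[-14, -1], [-1, 16]]
Trace = -14 + 16 = 2
Determinant = -14*16 - (-1)^2 = -225
Discriminant = (2)^2 - 4*-225 = 904.0
Eigenvalues: lambda_1 = -14.0333, lambda_2 = 16.0333
The function is not convex.

0


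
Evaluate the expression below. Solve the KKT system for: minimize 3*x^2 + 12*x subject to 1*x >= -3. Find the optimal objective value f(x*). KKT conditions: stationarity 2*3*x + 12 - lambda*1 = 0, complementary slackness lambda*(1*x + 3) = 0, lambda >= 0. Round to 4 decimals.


Step 1: Try lambda = 0 (constraint inactive).
Stationarity: 2*3*x + 12 = 0
x* = -12/(2*3) = -2.0
Check constraint: 1*-2.0 = -2.0 >= -3 -- satisfied.
Step 2: Compute optimal value.
f(x*) = 3*(-2.0)^2 + 12*(-2.0) = -12.0


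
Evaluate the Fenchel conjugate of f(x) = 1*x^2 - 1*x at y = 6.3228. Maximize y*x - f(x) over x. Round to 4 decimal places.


f*(y) = sup_x {y*x - a*x^2 - b*x} = sup_x {(y-b)*x - a*x^2}
FOC: (y - b) - 2a*x = 0 => x* = (y - b)/(2a)
x* = (6.3228 + 1)/(2*1) = 3.6614
f*(6.3228) = (y-b)^2/(4a) = (6.3228 + 1)^2/(4*1)
= 53.6234/4 = 13.4058


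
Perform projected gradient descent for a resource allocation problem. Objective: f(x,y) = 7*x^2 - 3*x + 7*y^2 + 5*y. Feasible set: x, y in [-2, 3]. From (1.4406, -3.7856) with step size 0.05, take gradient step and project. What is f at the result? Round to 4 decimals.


Step 1: Compute gradient at (1.4406, -3.7856).
grad_x = 2*7*1.4406 - 3 = 17.1684
grad_y = 2*7*-3.7856 + 5 = -47.9984
Step 2: Gradient step.
x_raw = 1.4406 - 0.05*17.1684 = 0.5822
y_raw = -3.7856 - 0.05*-47.9984 = -1.3857
Step 3: Project onto [-2, 3].
x_proj = clip(0.5822) = 0.5822
y_proj = clip(-1.3857) = -1.3857
Step 4: Evaluate f.
f(0.5822, -1.3857) = 7.1384


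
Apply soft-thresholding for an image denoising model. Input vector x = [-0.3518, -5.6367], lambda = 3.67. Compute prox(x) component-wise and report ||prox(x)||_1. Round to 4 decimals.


Soft-thresholding with lambda = 3.67:
prox(-0.3518) = sign(-0.3518)*max(|-0.3518| - 3.67, 0) = 0.0
prox(-5.6367) = sign(-5.6367)*max(|-5.6367| - 3.67, 0) = -1.9667
prox(x) = [0.0, -1.9667]
||prox(x)||_1 = 0.0 + 1.9667 = 1.9667


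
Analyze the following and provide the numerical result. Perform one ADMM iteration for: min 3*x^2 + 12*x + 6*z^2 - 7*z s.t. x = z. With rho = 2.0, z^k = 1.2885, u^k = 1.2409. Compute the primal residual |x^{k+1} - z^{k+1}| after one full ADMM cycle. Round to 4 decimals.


ADMM iteration with rho = 2.0, z^k = 1.2885, u^k = 1.2409
Step 1: x-update.
Minimize 3*x^2 + 12*x + (2.0/2)*(x - 1.2885 + 1.2409)^2
FOC: (2*3 + 2.0)*x = -12 + 2.0*(1.2885 - 1.2409)
x^{k+1} = -1.4881
Step 2: z-update.
Minimize 6*z^2 - 7*z + (2.0/2)*(-1.4881 - z + 1.2409)^2
FOC: (2*6 + 2.0)*z = 7 + 2.0*(-1.4881 + 1.2409)
z^{k+1} = 0.4647
Step 3: u-update.
u^{k+1} = 1.2409 - 1.4881 - 0.4647 = -0.7119
Step 4: Primal residual = |-1.4881 - 0.4647| = 1.9528


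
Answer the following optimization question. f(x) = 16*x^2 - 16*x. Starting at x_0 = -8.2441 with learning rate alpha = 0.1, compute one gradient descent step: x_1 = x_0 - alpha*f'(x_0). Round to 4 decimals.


We compute the gradient at x_0 and apply the update.
f'(x) = 32*x - 16
f'(-8.2441) = 32*-8.2441 - 16 = -279.8112
x_1 = -8.2441 - 0.1*-279.8112 = 19.737


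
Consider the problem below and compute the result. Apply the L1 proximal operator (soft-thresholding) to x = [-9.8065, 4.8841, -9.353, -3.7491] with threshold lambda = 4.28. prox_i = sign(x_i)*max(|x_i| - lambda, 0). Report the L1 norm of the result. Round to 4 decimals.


Soft-thresholding with lambda = 4.28:
prox(-9.8065) = sign(-9.8065)*max(|-9.8065| - 4.28, 0) = -5.5265
prox(4.8841) = sign(4.8841)*max(|4.8841| - 4.28, 0) = 0.6041
prox(-9.353) = sign(-9.353)*max(|-9.353| - 4.28, 0) = -5.073
prox(-3.7491) = sign(-3.7491)*max(|-3.7491| - 4.28, 0) = 0.0
prox(x) = [-5.5265, 0.6041, -5.073, 0.0]
||prox(x)||_1 = 5.5265 + 0.6041 + 5.073 + 0.0 = 11.2036


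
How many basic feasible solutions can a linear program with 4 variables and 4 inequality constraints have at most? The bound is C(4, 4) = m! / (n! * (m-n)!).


Each vertex corresponds to some choice of n active constraints out of m, so the number of vertices is at most C(m, n) = m! / (n!(m-n)!).
m = 4, n = 4
Numerator: 4 * 3 * 2 * 1
Denominator: 4! = 24
C(4, 4) = 1


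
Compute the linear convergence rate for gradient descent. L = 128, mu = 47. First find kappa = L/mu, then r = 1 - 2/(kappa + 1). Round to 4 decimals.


Step 1: Compute the condition number.
kappa = L/mu = 128/47 = 2.7234
Step 2: Compute the convergence rate.
r = 1 - 2/(kappa + 1) = 1 - 2*mu/(L + mu) = (L - mu)/(L + mu) = 81/175 = 0.4629


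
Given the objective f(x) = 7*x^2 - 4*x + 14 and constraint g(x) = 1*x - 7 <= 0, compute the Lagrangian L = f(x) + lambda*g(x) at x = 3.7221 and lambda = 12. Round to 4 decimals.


Step 1: Evaluate f(x).
f(3.7221) = 7*3.7221^2 - 4*3.7221 + 14 = 96.0898
Step 2: Evaluate g(x).
g(3.7221) = 1*3.7221 - 7 = -3.2779
Step 3: Compute Lagrangian.
L = 96.0898 + 12*-3.2779 = 56.755


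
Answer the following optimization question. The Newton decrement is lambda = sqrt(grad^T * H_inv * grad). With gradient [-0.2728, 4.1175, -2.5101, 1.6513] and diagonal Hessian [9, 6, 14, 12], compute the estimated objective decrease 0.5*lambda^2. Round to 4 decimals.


Step 1: H is diagonal, so H^(-1) * g = [-0.0303, 0.6863, -0.1793, 0.1376].
Step 2: g^T H^(-1) g = sum_i g_i^2 / H_ii
  = (-0.2728)^2/9 + (4.1175)^2/6 + (-2.5101)^2/14 + (1.6513)^2/12
  = 0.0083 + 2.8256 + 0.45 + 0.2272 = 3.5112
Step 3: Objective decrease = 0.5 * g^T H^(-1) g = 1.7556


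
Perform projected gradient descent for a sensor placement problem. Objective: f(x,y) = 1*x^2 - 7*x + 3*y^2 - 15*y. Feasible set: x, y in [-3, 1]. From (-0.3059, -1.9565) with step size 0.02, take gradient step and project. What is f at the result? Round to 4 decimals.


Step 1: Compute gradient at (-0.3059, -1.9565).
grad_x = 2*1*-0.3059 - 7 = -7.6118
grad_y = 2*3*-1.9565 - 15 = -26.739
Step 2: Gradient step.
x_raw = -0.3059 - 0.02*-7.6118 = -0.1537
y_raw = -1.9565 - 0.02*-26.739 = -1.4217
Step 3: Project onto [-3, 1].
x_proj = clip(-0.1537) = -0.1537
y_proj = clip(-1.4217) = -1.4217
Step 4: Evaluate f.
f(-0.1537, -1.4217) = 28.4889


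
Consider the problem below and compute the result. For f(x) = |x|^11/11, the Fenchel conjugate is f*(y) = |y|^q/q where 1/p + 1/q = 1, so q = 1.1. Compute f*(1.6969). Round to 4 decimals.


The conjugate exponent q satisfies 1/p + 1/q = 1.
p = 11, so q = 11/(11 - 1) = 1.1
|y|^q = 1.6969^1.1 = 1.789
f*(1.6969) = 1.789 / 1.1 = 1.6264


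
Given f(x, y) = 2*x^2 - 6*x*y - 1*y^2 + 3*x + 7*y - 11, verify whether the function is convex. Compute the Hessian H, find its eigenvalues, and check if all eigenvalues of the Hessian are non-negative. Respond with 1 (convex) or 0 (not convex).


The Hessian of f(x,y) = 2*x^2 - 6*x*y - 1*y^2 + 3*x + 7*y - 11 is:
H = [[4, -6], [-6, -2]]
Trace = 4 - 2 = 2
Determinant = 4*-2 - (-6)^2 = -44
Discriminant = (2)^2 - 4*-44 = 180.0
Eigenvalues: lambda_1 = -5.7082, lambda_2 = 7.7082
The function is not convex.

0
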